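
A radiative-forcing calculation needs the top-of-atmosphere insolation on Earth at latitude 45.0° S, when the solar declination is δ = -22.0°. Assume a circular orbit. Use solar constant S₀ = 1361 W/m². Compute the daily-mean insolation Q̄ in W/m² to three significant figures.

Q̄ ≈ 488 W/m²

cos H₀ = −tan(-45.0°) tan(-22.000°) = -0.4040, H₀ = 1.9867 rad.
Bracket: H₀ sin φ sin δ + cos φ cos δ sin H₀ = 1.9867×-0.70711×-0.37461 + 0.70711×0.92718×0.91475 = 0.526258 + 0.599727 = 1.125985.
Q̄ = (S₀/π) × [bracket] = (1361/π) × 1.125985 = 487.8 W/m².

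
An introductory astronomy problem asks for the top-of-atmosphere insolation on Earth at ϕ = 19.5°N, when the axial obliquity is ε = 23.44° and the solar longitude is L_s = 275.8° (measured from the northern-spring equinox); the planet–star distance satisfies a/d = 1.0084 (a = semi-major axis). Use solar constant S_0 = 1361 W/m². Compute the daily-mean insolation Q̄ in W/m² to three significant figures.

Q̄ ≈ 294 W/m²

Solar declination: sin δ = sin ε · sin L_s = sin 23.44° × sin 275.8° = -0.39575, so δ = -23.313°.
cos h₀ = −tan(+19.5°) tan(-23.313°) = 0.1526, h₀ = 1.4176 rad.
Bracket: h₀ sin ϕ sin δ + cos ϕ cos δ sin h₀ = 1.4176×0.33381×-0.39575 + 0.94264×0.91836×0.98829 = -0.187272 + 0.855546 = 0.668274.
Inverse-square distance factor (a/d)² = 1.0084² = 1.016871.
Q̄ = (S_0/π) × 1.016871 × [bracket] = (1361/π) × 1.016871 × 0.668274 = 294.4 W/m².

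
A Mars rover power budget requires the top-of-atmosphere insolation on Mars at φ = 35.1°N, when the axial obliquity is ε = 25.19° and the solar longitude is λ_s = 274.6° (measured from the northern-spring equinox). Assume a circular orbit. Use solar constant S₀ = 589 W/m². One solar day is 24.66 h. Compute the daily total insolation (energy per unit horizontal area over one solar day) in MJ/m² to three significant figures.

Solar declination: sin δ = sin ε · sin λ_s = sin 25.19° × sin 274.6° = -0.42425, so δ = -25.103°.
cos H₀ = −tan(+35.1°) tan(-25.103°) = 0.3293, H₀ = 1.2353 rad.
Bracket: H₀ sin φ sin δ + cos φ cos δ sin H₀ = 1.2353×0.57501×-0.42425 + 0.81815×0.90554×0.94424 = -0.301349 + 0.699557 = 0.398208.
Q̄ = (S₀/π) × [bracket] = (589/π) × 0.398208 = 74.658 W/m².
Daily total = Q̄ × 24.66 h × 3600 s/h = 74.658 × 24.66 × 3600 / 10⁶ = 6.628 MJ/m².

6.63 MJ/m²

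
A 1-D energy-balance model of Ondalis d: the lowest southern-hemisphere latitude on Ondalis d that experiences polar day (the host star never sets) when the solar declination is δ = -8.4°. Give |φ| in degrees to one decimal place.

|φ| = 81.6°

Polar day requires cos H₀ = −tan φ tan δ ≤ −1, i.e. tan φ tan δ ≥ 1.
The boundary is |tan φ| · |tan δ| = 1, so |φ| = 90° − |δ| = 90° − 8.4° = 81.6° in the southern hemisphere.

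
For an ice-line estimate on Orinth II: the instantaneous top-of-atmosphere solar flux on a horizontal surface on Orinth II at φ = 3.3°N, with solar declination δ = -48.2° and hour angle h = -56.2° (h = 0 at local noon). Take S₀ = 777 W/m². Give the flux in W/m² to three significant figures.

254 W/m²

cos θ_z = sin φ sin δ + cos φ cos δ cos h = -0.042913 + 0.370174 = 0.327261.
Flux = S₀ · cos θ_z = 777 × 0.327261 = 254.3 W/m².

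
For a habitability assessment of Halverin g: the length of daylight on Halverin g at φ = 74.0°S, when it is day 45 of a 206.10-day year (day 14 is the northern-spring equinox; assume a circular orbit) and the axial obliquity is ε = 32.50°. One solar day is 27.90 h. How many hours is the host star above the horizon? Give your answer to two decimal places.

Solar longitude: λ_s = 360° × (45 − 14)/206.10 = 54.148°.
sin δ = sin 32.50° × sin 54.148° = 0.43550, so δ = +25.817°.
cos H₀ = −tan φ · tan δ = 1.6872 ≥ 1, so the host star never rises (polar night) and H₀ = 0.
Daylight = 2H₀/(2π) × 27.90 h = (0.0000/π) × 27.90 = 0.00 h.

0.00 h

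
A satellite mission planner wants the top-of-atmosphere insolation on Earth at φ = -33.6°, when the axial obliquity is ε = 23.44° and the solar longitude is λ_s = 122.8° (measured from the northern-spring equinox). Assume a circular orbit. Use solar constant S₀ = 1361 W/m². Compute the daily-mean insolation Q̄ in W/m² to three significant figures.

Solar declination: sin δ = sin ε · sin λ_s = sin 23.44° × sin 122.8° = 0.33437, so δ = +19.534°.
cos H₀ = −tan(-33.6°) tan(+19.534°) = 0.2357, H₀ = 1.3328 rad.
Bracket: H₀ sin φ sin δ + cos φ cos δ sin H₀ = 1.3328×-0.55339×0.33437 + 0.83292×0.94244×0.97182 = -0.246617 + 0.762856 = 0.516239.
Q̄ = (S₀/π) × [bracket] = (1361/π) × 0.516239 = 223.6 W/m².

Q̄ ≈ 224 W/m²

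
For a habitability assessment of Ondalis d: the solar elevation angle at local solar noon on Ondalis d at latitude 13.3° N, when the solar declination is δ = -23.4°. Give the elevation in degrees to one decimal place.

53.3°

At local noon the hour angle is zero, so the zenith angle equals |φ − δ| = |+13.3° − (-23.400°)| = 36.700°.
Elevation = 90° − 36.700° = 53.3°.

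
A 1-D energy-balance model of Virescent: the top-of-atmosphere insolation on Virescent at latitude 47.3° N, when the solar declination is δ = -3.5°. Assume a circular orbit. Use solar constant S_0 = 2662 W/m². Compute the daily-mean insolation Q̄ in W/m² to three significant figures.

Q̄ ≈ 515 W/m²

cos h₀ = −tan(+47.3°) tan(-3.500°) = 0.0663, h₀ = 1.5045 rad.
Bracket: h₀ sin ϕ sin δ + cos ϕ cos δ sin h₀ = 1.5045×0.73491×-0.06105 + 0.67816×0.99813×0.99780 = -0.067501 + 0.675403 = 0.607902.
Q̄ = (S_0/π) × [bracket] = (2662/π) × 0.607902 = 515.1 W/m².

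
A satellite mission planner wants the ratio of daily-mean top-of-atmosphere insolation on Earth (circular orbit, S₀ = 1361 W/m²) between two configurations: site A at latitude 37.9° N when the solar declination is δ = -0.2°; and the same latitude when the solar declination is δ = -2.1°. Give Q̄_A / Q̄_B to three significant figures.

Q̄_A / Q̄_B ≈ 1.04

— Configuration A (φ=+37.9°):
cos H₀ = −tan(+37.9°) tan(-0.200°) = 0.0027, H₀ = 1.5681 rad.
Bracket: H₀ sin φ sin δ + cos φ cos δ sin H₀ = 1.5681×0.61429×-0.00349 + 0.78908×0.99999×1.00000 = -0.003362 + 0.789072 = 0.785710.
Q̄ = (S₀/π) × [bracket] = (1361/π) × 0.785710 = 340.39 W/m².
— Configuration B (φ=+37.9°):
cos H₀ = −tan(+37.9°) tan(-2.100°) = 0.0285, H₀ = 1.5422 rad.
Bracket: H₀ sin φ sin δ + cos φ cos δ sin H₀ = 1.5422×0.61429×-0.03664 + 0.78908×0.99933×0.99959 = -0.034711 + 0.788228 = 0.753517.
Q̄ = (S₀/π) × [bracket] = (1361/π) × 0.753517 = 326.44 W/m².
Ratio Q̄_A / Q̄_B = 340.39 / 326.44 = 1.043.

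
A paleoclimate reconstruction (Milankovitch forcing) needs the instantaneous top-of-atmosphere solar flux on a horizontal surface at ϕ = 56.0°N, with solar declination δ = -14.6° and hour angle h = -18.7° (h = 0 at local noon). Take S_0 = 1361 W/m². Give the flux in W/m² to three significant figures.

413 W/m²

cos θ_z = sin ϕ sin δ + cos ϕ cos δ cos h = -0.208975 + 0.512570 = 0.303595.
Flux = S_0 · cos θ_z = 1361 × 0.303595 = 413.2 W/m².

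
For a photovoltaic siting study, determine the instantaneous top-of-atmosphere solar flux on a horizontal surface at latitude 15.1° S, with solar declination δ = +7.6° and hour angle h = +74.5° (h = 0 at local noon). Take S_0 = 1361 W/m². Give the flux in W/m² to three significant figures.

cos θ_z = sin ϕ sin δ + cos ϕ cos δ cos h = -0.034453 + 0.255745 = 0.221292.
Flux = S_0 · cos θ_z = 1361 × 0.221292 = 301.2 W/m².

301 W/m²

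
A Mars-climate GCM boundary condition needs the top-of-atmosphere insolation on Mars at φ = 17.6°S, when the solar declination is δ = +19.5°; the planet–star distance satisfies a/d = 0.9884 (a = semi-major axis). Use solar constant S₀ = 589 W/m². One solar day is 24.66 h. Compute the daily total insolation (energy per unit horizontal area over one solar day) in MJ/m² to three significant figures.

cos H₀ = −tan(-17.6°) tan(+19.500°) = 0.1123, H₀ = 1.4582 rad.
Bracket: H₀ sin φ sin δ + cos φ cos δ sin H₀ = 1.4582×-0.30237×0.33381 + 0.95319×0.94264×0.99367 = -0.147182 + 0.892827 = 0.745645.
Inverse-square distance factor (a/d)² = 0.9884² = 0.976935.
Q̄ = (S₀/π) × 0.976935 × [bracket] = (589/π) × 0.976935 × 0.745645 = 136.57 W/m².
Daily total = Q̄ × 24.66 h × 3600 s/h = 136.57 × 24.66 × 3600 / 10⁶ = 12.12 MJ/m².

12.1 MJ/m²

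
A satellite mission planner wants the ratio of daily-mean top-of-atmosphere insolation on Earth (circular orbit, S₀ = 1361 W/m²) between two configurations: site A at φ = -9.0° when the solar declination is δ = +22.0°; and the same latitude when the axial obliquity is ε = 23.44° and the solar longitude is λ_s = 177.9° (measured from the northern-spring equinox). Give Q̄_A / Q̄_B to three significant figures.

Q̄_A / Q̄_B ≈ 0.839

— Configuration A (φ=-9.0°):
cos H₀ = −tan(-9.0°) tan(+22.000°) = 0.0640, H₀ = 1.5068 rad.
Bracket: H₀ sin φ sin δ + cos φ cos δ sin H₀ = 1.5068×-0.15643×0.37461 + 0.98769×0.92718×0.99795 = -0.088299 + 0.913889 = 0.825590.
Q̄ = (S₀/π) × [bracket] = (1361/π) × 0.825590 = 357.66 W/m².
— Configuration B (φ=-9.0°):
Solar declination: sin δ = sin ε · sin λ_s = sin 23.44° × sin 177.9° = 0.01458, so δ = +0.835°.
cos H₀ = −tan(-9.0°) tan(+0.835°) = 0.0023, H₀ = 1.5685 rad.
Bracket: H₀ sin φ sin δ + cos φ cos δ sin H₀ = 1.5685×-0.15643×0.01458 + 0.98769×0.99989×1.00000 = -0.003577 + 0.987581 = 0.984004.
Q̄ = (S₀/π) × [bracket] = (1361/π) × 0.984004 = 426.29 W/m².
Ratio Q̄_A / Q̄_B = 357.66 / 426.29 = 0.8390.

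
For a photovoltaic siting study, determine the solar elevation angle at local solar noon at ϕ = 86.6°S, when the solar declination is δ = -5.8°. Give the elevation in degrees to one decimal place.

9.2°

At local noon the hour angle is zero, so the zenith angle equals |ϕ − δ| = |-86.6° − (-5.800°)| = 80.800°.
Elevation = 90° − 80.800° = 9.2°.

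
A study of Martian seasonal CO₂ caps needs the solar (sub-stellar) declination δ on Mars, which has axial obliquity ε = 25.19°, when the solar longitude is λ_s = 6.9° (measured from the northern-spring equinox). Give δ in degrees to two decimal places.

sin δ = sin ε · sin λ_s = sin 25.19° × sin 6.9° = 0.051133.
δ = arcsin(0.051133) = +2.93°.

δ = +2.93°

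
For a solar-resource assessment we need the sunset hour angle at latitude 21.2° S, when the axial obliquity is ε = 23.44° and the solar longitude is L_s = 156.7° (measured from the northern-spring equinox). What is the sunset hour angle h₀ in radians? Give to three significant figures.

Solar declination: sin δ = sin ε · sin L_s = sin 23.44° × sin 156.7° = 0.15734, so δ = +9.053°.
cos h₀ = −tan ϕ · tan δ = −tan(-21.2°) × tan(+9.053°) = 0.0618, so h₀ = 1.5090 rad = 86.46°.

h₀ = 1.51 rad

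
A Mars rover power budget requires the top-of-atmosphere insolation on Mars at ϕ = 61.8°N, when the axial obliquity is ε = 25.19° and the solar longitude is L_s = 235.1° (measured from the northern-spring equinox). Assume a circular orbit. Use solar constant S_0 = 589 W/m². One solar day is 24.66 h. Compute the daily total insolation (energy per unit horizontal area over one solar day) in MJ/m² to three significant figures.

Solar declination: sin δ = sin ε · sin L_s = sin 25.19° × sin 235.1° = -0.34907, so δ = -20.431°.
cos h₀ = −tan(+61.8°) tan(-20.431°) = 0.6947, h₀ = 0.8028 rad.
Bracket: h₀ sin ϕ sin δ + cos ϕ cos δ sin h₀ = 0.8028×0.88130×-0.34907 + 0.47255×0.93710×0.71928 = -0.246970 + 0.318516 = 0.071546.
Q̄ = (S_0/π) × [bracket] = (589/π) × 0.071546 = 13.414 W/m².
Daily total = Q̄ × 24.66 h × 3600 s/h = 13.414 × 24.66 × 3600 / 10⁶ = 1.191 MJ/m².

1.19 MJ/m²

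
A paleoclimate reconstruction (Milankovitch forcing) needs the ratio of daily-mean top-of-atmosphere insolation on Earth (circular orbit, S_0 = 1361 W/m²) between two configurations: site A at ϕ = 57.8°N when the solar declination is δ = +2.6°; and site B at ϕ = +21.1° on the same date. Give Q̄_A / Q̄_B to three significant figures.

— Configuration A (ϕ=+57.8°):
cos h₀ = −tan(+57.8°) tan(+2.600°) = -0.0721, h₀ = 1.6430 rad.
Bracket: h₀ sin ϕ sin δ + cos ϕ cos δ sin h₀ = 1.6430×0.84619×0.04536 + 0.53288×0.99897×0.99740 = 0.063064 + 0.530947 = 0.594011.
Q̄ = (S_0/π) × [bracket] = (1361/π) × 0.594011 = 257.34 W/m².
— Configuration B (ϕ=+21.1°):
cos h₀ = −tan(+21.1°) tan(+2.600°) = -0.0175, h₀ = 1.5883 rad.
Bracket: h₀ sin ϕ sin δ + cos ϕ cos δ sin h₀ = 1.5883×0.36000×0.04536 + 0.93295×0.99897×0.99985 = 0.025936 + 0.931849 = 0.957785.
Q̄ = (S_0/π) × [bracket] = (1361/π) × 0.957785 = 414.93 W/m².
Ratio Q̄_A / Q̄_B = 257.34 / 414.93 = 0.6202.

Q̄_A / Q̄_B ≈ 0.620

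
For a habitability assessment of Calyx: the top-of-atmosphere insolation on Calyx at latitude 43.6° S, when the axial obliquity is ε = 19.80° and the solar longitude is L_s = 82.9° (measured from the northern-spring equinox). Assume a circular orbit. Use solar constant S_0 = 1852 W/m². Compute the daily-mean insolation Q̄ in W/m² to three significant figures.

Solar declination: sin δ = sin ε · sin L_s = sin 19.80° × sin 82.9° = 0.33614, so δ = +19.642°.
cos h₀ = −tan(-43.6°) tan(+19.642°) = 0.3399, h₀ = 1.2240 rad.
Bracket: h₀ sin ϕ sin δ + cos ϕ cos δ sin h₀ = 1.2240×-0.68962×0.33614 + 0.72417×0.94181×0.94047 = -0.283734 + 0.641429 = 0.357695.
Q̄ = (S_0/π) × [bracket] = (1852/π) × 0.357695 = 210.9 W/m².

Q̄ ≈ 211 W/m²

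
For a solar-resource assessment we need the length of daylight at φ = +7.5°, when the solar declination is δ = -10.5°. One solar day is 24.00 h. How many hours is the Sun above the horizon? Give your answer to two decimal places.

11.81 h

cos H₀ = −tan φ · tan δ = −tan(+7.5°) × tan(-10.500°) = 0.0244, so H₀ = 1.5464 rad = 88.60°.
Daylight = 2H₀/(2π) × 24.00 h = (1.5464/π) × 24.00 = 11.81 h.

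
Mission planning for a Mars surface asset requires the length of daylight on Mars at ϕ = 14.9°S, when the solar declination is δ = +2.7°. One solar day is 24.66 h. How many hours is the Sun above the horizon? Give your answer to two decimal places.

cos h₀ = −tan ϕ · tan δ = −tan(-14.9°) × tan(+2.700°) = 0.0125, so h₀ = 1.5582 rad = 89.28°.
Daylight = 2h₀/(2π) × 24.66 h = (1.5582/π) × 24.66 = 12.23 h.

12.23 h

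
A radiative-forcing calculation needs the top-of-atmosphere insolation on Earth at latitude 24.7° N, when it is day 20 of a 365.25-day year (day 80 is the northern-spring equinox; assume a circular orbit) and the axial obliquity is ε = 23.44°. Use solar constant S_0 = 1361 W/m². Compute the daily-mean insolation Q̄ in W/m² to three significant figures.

Solar longitude: L_s = 360° × (20 − 80)/365.25 = -59.138°, i.e. -59.138° + 360° = 300.862°.
sin δ = sin 23.44° × sin 300.862° = -0.34146, so δ = -19.966°.
cos h₀ = −tan(+24.7°) tan(-19.966°) = 0.1671, h₀ = 1.4029 rad.
Bracket: h₀ sin ϕ sin δ + cos ϕ cos δ sin h₀ = 1.4029×0.41787×-0.34146 + 0.90851×0.93990×0.98594 = -0.200174 + 0.841903 = 0.641729.
Q̄ = (S_0/π) × [bracket] = (1361/π) × 0.641729 = 278.0 W/m².

Q̄ ≈ 278 W/m²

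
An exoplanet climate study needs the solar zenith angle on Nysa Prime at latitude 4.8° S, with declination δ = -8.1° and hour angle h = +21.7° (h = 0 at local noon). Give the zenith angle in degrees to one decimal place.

cos θ_z = sin φ sin δ + cos φ cos δ cos h = 0.011790 + 0.916637 = 0.928427.
θ_z = arccos(0.928427) = 21.8°.

θ_z = 21.8°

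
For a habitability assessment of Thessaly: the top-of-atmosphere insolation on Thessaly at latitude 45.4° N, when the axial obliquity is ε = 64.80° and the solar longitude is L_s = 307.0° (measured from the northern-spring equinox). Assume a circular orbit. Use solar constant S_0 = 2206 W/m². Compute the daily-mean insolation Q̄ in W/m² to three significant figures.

Q̄ ≈ 0.00 W/m²

Solar declination: sin δ = sin ε · sin L_s = sin 64.80° × sin 307.0° = -0.72263, so δ = -46.272°.
cos h₀ = −tan(+45.4°) tan(-46.272°) = 1.0601 ≥ 1 ⇒ polar night, h₀ = 0 and Q̄ = 0.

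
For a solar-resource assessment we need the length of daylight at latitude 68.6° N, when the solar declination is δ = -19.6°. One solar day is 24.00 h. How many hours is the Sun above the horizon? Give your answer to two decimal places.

cos H₀ = −tan φ · tan δ = −tan(+68.6°) × tan(-19.600°) = 0.9086, so H₀ = 0.4308 rad = 24.68°.
Daylight = 2H₀/(2π) × 24.00 h = (0.4308/π) × 24.00 = 3.29 h.

3.29 h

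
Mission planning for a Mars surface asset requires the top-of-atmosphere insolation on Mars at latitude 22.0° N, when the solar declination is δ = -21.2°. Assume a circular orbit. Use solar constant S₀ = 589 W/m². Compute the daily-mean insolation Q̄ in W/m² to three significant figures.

Q̄ ≈ 124 W/m²

cos H₀ = −tan(+22.0°) tan(-21.200°) = 0.1567, H₀ = 1.4134 rad.
Bracket: H₀ sin φ sin δ + cos φ cos δ sin H₀ = 1.4134×0.37461×-0.36162 + 0.92718×0.93232×0.98764 = -0.191468 + 0.853744 = 0.662276.
Q̄ = (S₀/π) × [bracket] = (589/π) × 0.662276 = 124.2 W/m².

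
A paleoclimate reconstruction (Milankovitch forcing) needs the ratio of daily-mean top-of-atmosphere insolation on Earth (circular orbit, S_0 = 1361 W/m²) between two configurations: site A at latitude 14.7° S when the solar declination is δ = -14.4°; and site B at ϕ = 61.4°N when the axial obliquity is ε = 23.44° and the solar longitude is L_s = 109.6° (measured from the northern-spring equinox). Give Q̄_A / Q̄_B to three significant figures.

Q̄_A / Q̄_B ≈ 0.953

— Configuration A (ϕ=-14.7°):
cos h₀ = −tan(-14.7°) tan(-14.400°) = -0.0674, h₀ = 1.6382 rad.
Bracket: h₀ sin ϕ sin δ + cos ϕ cos δ sin h₀ = 1.6382×-0.25376×-0.24869 + 0.96727×0.96858×0.99773 = 0.103383 + 0.934752 = 1.038135.
Q̄ = (S_0/π) × [bracket] = (1361/π) × 1.038135 = 449.74 W/m².
— Configuration B (ϕ=+61.4°):
Solar declination: sin δ = sin ε · sin L_s = sin 23.44° × sin 109.6° = 0.37474, so δ = +22.008°.
cos h₀ = −tan(+61.4°) tan(+22.008°) = -0.7413, h₀ = 2.4059 rad.
Bracket: h₀ sin ϕ sin δ + cos ϕ cos δ sin h₀ = 2.4059×0.87798×0.37474 + 0.47869×0.92713×0.67113 = 0.791575 + 0.297853 = 1.089428.
Q̄ = (S_0/π) × [bracket] = (1361/π) × 1.089428 = 471.96 W/m².
Ratio Q̄_A / Q̄_B = 449.74 / 471.96 = 0.9529.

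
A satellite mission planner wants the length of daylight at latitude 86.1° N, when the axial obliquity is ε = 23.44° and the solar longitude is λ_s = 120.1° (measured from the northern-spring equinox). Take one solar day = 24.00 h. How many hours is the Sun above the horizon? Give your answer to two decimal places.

24.00 h

Solar declination: sin δ = sin ε · sin λ_s = sin 23.44° × sin 120.1° = 0.34415, so δ = +20.130°.
Sunrise equation: cos H₀ = −tan φ · tan δ = -5.3766 ≤ −1, so the Sun never sets (polar day) and H₀ = π.
Daylight = 2H₀/(2π) × 24.00 h = (3.1416/π) × 24.00 = 24.00 h.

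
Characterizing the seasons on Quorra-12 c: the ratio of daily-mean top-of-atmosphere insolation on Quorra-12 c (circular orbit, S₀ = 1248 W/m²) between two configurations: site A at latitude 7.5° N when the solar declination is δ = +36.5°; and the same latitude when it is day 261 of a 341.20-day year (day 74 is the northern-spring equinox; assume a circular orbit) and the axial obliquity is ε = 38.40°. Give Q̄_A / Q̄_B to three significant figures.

Q̄_A / Q̄_B ≈ 0.985

— Configuration A (φ=+7.5°):
cos H₀ = −tan(+7.5°) tan(+36.500°) = -0.0974, H₀ = 1.6684 rad.
Bracket: H₀ sin φ sin δ + cos φ cos δ sin H₀ = 1.6684×0.13053×0.59482 + 0.99144×0.80386×0.99524 = 0.129538 + 0.793185 = 0.922723.
Q̄ = (S₀/π) × [bracket] = (1248/π) × 0.922723 = 366.55 W/m².
— Configuration B (φ=+7.5°):
Solar longitude: λ_s = 360° × (261 − 74)/341.20 = 197.304°.
sin δ = sin 38.40° × sin 197.304° = -0.18475, so δ = -10.647°.
cos H₀ = −tan(+7.5°) tan(-10.647°) = 0.0247, H₀ = 1.5460 rad.
Bracket: H₀ sin φ sin δ + cos φ cos δ sin H₀ = 1.5460×0.13053×-0.18475 + 0.99144×0.98279×0.99969 = -0.037282 + 0.974075 = 0.936793.
Q̄ = (S₀/π) × [bracket] = (1248/π) × 0.936793 = 372.14 W/m².
Ratio Q̄_A / Q̄_B = 366.55 / 372.14 = 0.9850.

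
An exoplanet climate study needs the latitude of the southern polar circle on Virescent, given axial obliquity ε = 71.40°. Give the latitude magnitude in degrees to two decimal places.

18.60°

The polar circle is the lowest latitude that experiences at least one full rotation of continuous darkness at the northern-summer solstice; it lies at |φ| = 90° − ε = 90° − 71.40° = 18.60°.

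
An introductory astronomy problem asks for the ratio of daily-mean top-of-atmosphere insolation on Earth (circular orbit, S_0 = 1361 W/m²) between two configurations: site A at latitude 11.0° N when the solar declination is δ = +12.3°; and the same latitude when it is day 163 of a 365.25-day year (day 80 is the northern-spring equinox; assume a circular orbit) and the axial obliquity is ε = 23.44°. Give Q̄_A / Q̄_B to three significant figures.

Q̄_A / Q̄_B ≈ 1.00

— Configuration A (ϕ=+11.0°):
cos h₀ = −tan(+11.0°) tan(+12.300°) = -0.0424, h₀ = 1.6132 rad.
Bracket: h₀ sin ϕ sin δ + cos ϕ cos δ sin h₀ = 1.6132×0.19081×0.21303 + 0.98163×0.97705×0.99910 = 0.065574 + 0.958238 = 1.023812.
Q̄ = (S_0/π) × [bracket] = (1361/π) × 1.023812 = 443.54 W/m².
— Configuration B (ϕ=+11.0°):
Solar longitude: L_s = 360° × (163 − 80)/365.25 = 81.807°.
sin δ = sin 23.44° × sin 81.807° = 0.39373, so δ = +23.187°.
cos h₀ = −tan(+11.0°) tan(+23.187°) = -0.0833, h₀ = 1.6542 rad.
Bracket: h₀ sin ϕ sin δ + cos ϕ cos δ sin h₀ = 1.6542×0.19081×0.39373 + 0.98163×0.91923×0.99653 = 0.124276 + 0.899213 = 1.023489.
Q̄ = (S_0/π) × [bracket] = (1361/π) × 1.023489 = 443.40 W/m².
Ratio Q̄_A / Q̄_B = 443.54 / 443.40 = 1.000.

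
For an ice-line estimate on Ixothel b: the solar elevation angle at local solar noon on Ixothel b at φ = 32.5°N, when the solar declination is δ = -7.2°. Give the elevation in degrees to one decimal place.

50.3°

At local noon the hour angle is zero, so the zenith angle equals |φ − δ| = |+32.5° − (-7.200°)| = 39.700°.
Elevation = 90° − 39.700° = 50.3°.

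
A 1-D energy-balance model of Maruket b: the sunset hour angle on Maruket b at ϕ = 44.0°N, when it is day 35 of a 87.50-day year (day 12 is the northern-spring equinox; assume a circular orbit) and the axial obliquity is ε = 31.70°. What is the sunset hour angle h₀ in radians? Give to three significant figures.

h₀ = 2.21 rad

Solar longitude: L_s = 360° × (35 − 12)/87.50 = 94.629°.
sin δ = sin 31.70° × sin 94.629° = 0.52376, so δ = +31.585°.
cos h₀ = −tan ϕ · tan δ = −tan(+44.0°) × tan(+31.585°) = -0.5937, so h₀ = 2.2065 rad = 126.42°.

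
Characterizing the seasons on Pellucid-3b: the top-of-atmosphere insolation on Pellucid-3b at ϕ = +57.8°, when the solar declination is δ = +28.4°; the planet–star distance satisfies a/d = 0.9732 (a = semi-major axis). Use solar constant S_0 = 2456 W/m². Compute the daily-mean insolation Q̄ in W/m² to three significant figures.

Q̄ ≈ 954 W/m²

cos h₀ = −tan(+57.8°) tan(+28.400°) = -0.8586, h₀ = 2.6034 rad.
Bracket: h₀ sin ϕ sin δ + cos ϕ cos δ sin h₀ = 2.6034×0.84619×0.47562 + 0.53288×0.87965×0.51262 = 1.047777 + 0.240290 = 1.288067.
Inverse-square distance factor (a/d)² = 0.9732² = 0.947118.
Q̄ = (S_0/π) × 0.947118 × [bracket] = (2456/π) × 0.947118 × 1.288067 = 953.7 W/m².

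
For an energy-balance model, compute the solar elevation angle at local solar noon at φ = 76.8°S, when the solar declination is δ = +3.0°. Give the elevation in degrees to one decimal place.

At local noon the hour angle is zero, so the zenith angle equals |φ − δ| = |-76.8° − (+3.000°)| = 79.800°.
Elevation = 90° − 79.800° = 10.2°.

10.2°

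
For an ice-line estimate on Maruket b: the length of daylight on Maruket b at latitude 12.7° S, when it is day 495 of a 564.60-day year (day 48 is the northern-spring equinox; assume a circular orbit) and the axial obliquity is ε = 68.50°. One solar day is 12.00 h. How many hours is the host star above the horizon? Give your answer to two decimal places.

7.83 h

Solar longitude: λ_s = 360° × (495 − 48)/564.60 = 285.016°.
sin δ = sin 68.50° × sin 285.016° = -0.89865, so δ = -63.981°.
cos H₀ = −tan φ · tan δ = −tan(-12.7°) × tan(-63.981°) = -0.4617, so H₀ = 2.0507 rad = 117.49°.
Daylight = 2H₀/(2π) × 12.00 h = (2.0507/π) × 12.00 = 7.83 h.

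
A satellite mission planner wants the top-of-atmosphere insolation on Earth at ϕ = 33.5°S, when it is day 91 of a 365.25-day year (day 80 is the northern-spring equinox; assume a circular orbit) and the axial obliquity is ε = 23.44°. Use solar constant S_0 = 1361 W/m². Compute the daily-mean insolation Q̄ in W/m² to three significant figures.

Solar longitude: L_s = 360° × (91 − 80)/365.25 = 10.842°.
sin δ = sin 23.44° × sin 10.842° = 0.07482, so δ = +4.291°.
cos h₀ = −tan(-33.5°) tan(+4.291°) = 0.0497, h₀ = 1.5211 rad.
Bracket: h₀ sin ϕ sin δ + cos ϕ cos δ sin h₀ = 1.5211×-0.55194×0.07482 + 0.83389×0.99720×0.99877 = -0.062816 + 0.830532 = 0.767716.
Q̄ = (S_0/π) × [bracket] = (1361/π) × 0.767716 = 332.6 W/m².

Q̄ ≈ 333 W/m²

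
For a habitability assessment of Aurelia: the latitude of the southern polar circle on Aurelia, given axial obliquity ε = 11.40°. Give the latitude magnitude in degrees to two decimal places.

The polar circle is the lowest latitude that experiences at least one full rotation of continuous darkness at the northern-summer solstice; it lies at |φ| = 90° − ε = 90° − 11.40° = 78.60°.

78.60°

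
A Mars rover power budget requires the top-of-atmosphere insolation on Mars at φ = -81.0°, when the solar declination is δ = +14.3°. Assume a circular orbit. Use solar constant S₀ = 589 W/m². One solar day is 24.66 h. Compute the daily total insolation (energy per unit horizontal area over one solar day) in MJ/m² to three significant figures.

cos H₀ = −tan(-81.0°) tan(+14.300°) = 1.6094 ≥ 1 ⇒ polar night, H₀ = 0 and Q̄ = 0.
Daily total = Q̄ × 24.66 h × 3600 s/h = 0.00 MJ/m².

0.00 MJ/m²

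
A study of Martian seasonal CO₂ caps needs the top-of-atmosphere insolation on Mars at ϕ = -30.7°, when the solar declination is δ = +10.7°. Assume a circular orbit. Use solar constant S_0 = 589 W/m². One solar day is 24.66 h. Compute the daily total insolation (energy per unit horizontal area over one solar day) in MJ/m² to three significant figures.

cos h₀ = −tan(-30.7°) tan(+10.700°) = 0.1122, h₀ = 1.4584 rad.
Bracket: h₀ sin ϕ sin δ + cos ϕ cos δ sin h₀ = 1.4584×-0.51054×0.18567 + 0.85985×0.98261×0.99369 = -0.138245 + 0.839566 = 0.701321.
Q̄ = (S_0/π) × [bracket] = (589/π) × 0.701321 = 131.49 W/m².
Daily total = Q̄ × 24.66 h × 3600 s/h = 131.49 × 24.66 × 3600 / 10⁶ = 11.67 MJ/m².

11.7 MJ/m²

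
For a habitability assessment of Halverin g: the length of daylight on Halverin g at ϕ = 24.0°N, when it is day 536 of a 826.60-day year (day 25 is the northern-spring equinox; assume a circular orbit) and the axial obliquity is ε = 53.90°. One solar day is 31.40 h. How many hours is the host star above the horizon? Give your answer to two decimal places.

Solar longitude: L_s = 360° × (536 − 25)/826.60 = 222.550°.
sin δ = sin 53.90° × sin 222.550° = -0.54639, so δ = -33.120°.
cos h₀ = −tan ϕ · tan δ = −tan(+24.0°) × tan(-33.120°) = 0.2905, so h₀ = 1.2761 rad = 73.11°.
Daylight = 2h₀/(2π) × 31.40 h = (1.2761/π) × 31.40 = 12.75 h.

12.75 h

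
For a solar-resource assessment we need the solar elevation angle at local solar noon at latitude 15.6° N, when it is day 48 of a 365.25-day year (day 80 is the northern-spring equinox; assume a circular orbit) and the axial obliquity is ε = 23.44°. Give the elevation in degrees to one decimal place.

62.4°

Solar longitude: L_s = 360° × (48 − 80)/365.25 = -31.540°, i.e. -31.540° + 360° = 328.460°.
sin δ = sin 23.44° × sin 328.460° = -0.20808, so δ = -12.010°.
At local noon the hour angle is zero, so the zenith angle equals |ϕ − δ| = |+15.6° − (-12.010°)| = 27.610°.
Elevation = 90° − 27.610° = 62.4°.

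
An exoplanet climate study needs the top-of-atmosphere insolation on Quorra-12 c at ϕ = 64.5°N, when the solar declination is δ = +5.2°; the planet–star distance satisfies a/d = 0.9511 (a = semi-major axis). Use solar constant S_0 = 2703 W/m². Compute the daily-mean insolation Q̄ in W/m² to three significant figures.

Q̄ ≈ 440 W/m²

cos h₀ = −tan(+64.5°) tan(+5.200°) = -0.1908, h₀ = 1.7628 rad.
Bracket: h₀ sin ϕ sin δ + cos ϕ cos δ sin h₀ = 1.7628×0.90259×0.09063 + 0.43051×0.99588×0.98163 = 0.144200 + 0.420860 = 0.565060.
Inverse-square distance factor (a/d)² = 0.9511² = 0.904591.
Q̄ = (S_0/π) × 0.904591 × [bracket] = (2703/π) × 0.904591 × 0.565060 = 439.8 W/m².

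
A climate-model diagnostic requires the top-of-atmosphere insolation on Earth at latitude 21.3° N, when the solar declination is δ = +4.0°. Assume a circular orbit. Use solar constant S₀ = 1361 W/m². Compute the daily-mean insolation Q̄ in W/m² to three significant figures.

cos H₀ = −tan(+21.3°) tan(+4.000°) = -0.0273, H₀ = 1.5981 rad.
Bracket: H₀ sin φ sin δ + cos φ cos δ sin H₀ = 1.5981×0.36325×0.06976 + 0.93169×0.99756×0.99963 = 0.040496 + 0.929073 = 0.969569.
Q̄ = (S₀/π) × [bracket] = (1361/π) × 0.969569 = 420.0 W/m².

Q̄ ≈ 420 W/m²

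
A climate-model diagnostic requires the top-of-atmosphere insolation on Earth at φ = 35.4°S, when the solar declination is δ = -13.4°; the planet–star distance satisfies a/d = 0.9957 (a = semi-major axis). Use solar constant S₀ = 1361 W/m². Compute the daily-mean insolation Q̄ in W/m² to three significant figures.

cos H₀ = −tan(-35.4°) tan(-13.400°) = -0.1693, H₀ = 1.7409 rad.
Bracket: H₀ sin φ sin δ + cos φ cos δ sin H₀ = 1.7409×-0.57928×-0.23175 + 0.81513×0.97278×0.98556 = 0.233713 + 0.781492 = 1.015205.
Inverse-square distance factor (a/d)² = 0.9957² = 0.991418.
Q̄ = (S₀/π) × 0.991418 × [bracket] = (1361/π) × 0.991418 × 1.015205 = 436.0 W/m².

Q̄ ≈ 436 W/m²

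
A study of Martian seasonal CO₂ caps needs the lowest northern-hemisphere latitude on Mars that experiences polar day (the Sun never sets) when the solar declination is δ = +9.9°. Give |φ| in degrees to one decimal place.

|φ| = 80.1°

Polar day requires cos H₀ = −tan φ tan δ ≤ −1, i.e. tan φ tan δ ≥ 1.
The boundary is |tan φ| · |tan δ| = 1, so |φ| = 90° − |δ| = 90° − 9.9° = 80.1° in the northern hemisphere.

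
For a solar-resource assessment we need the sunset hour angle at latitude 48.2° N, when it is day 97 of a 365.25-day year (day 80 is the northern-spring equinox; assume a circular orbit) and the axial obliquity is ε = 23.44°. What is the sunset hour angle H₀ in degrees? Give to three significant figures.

Solar longitude: λ_s = 360° × (97 − 80)/365.25 = 16.756°.
sin δ = sin 23.44° × sin 16.756° = 0.11468, so δ = +6.585°.
cos H₀ = −tan φ · tan δ = −tan(+48.2°) × tan(+6.585°) = -0.1291, so H₀ = 1.7003 rad = 97.42°.

H₀ = 97.4°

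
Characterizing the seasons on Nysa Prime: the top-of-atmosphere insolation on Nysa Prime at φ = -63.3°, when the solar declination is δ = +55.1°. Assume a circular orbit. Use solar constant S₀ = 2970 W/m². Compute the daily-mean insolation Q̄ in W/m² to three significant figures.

Q̄ ≈ 0.00 W/m²

cos H₀ = −tan(-63.3°) tan(+55.100°) = 2.8501 ≥ 1 ⇒ polar night, H₀ = 0 and Q̄ = 0.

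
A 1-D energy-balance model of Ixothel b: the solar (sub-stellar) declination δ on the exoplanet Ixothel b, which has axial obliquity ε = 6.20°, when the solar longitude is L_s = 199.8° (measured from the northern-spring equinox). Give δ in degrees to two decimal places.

δ = -2.10°

sin δ = sin ε · sin L_s = sin 6.20° × sin 199.8° = -0.036583.
δ = arcsin(-0.036583) = -2.10°.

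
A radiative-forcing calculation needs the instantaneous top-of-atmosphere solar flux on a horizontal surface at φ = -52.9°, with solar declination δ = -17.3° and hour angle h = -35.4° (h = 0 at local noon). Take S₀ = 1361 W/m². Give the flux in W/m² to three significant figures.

962 W/m²

cos θ_z = sin φ sin δ + cos φ cos δ cos h = 0.237181 + 0.469448 = 0.706629.
Flux = S₀ · cos θ_z = 1361 × 0.706629 = 961.7 W/m².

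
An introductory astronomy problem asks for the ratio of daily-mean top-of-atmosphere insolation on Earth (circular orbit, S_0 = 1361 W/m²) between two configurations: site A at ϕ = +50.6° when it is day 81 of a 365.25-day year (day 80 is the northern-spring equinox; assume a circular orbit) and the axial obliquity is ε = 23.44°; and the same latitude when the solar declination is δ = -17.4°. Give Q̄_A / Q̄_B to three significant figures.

— Configuration A (ϕ=+50.6°):
Solar longitude: L_s = 360° × (81 − 80)/365.25 = 0.986°.
sin δ = sin 23.44° × sin 0.986° = 0.00684, so δ = +0.392°.
cos h₀ = −tan(+50.6°) tan(+0.392°) = -0.0083, h₀ = 1.5791 rad.
Bracket: h₀ sin ϕ sin δ + cos ϕ cos δ sin h₀ = 1.5791×0.77273×0.00684 + 0.63473×0.99998×0.99997 = 0.008346 + 0.634698 = 0.643044.
Q̄ = (S_0/π) × [bracket] = (1361/π) × 0.643044 = 278.58 W/m².
— Configuration B (ϕ=+50.6°):
cos h₀ = −tan(+50.6°) tan(-17.400°) = 0.3815, h₀ = 1.1794 rad.
Bracket: h₀ sin ϕ sin δ + cos ϕ cos δ sin h₀ = 1.1794×0.77273×-0.29904 + 0.63473×0.95424×0.92436 = -0.272532 + 0.559871 = 0.287339.
Q̄ = (S_0/π) × [bracket] = (1361/π) × 0.287339 = 124.48 W/m².
Ratio Q̄_A / Q̄_B = 278.58 / 124.48 = 2.238.

Q̄_A / Q̄_B ≈ 2.24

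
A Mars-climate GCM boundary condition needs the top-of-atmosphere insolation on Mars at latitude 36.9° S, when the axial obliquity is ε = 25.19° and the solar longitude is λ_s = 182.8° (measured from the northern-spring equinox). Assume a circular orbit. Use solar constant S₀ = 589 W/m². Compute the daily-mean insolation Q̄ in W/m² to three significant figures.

Solar declination: sin δ = sin ε · sin λ_s = sin 25.19° × sin 182.8° = -0.02079, so δ = -1.191°.
cos H₀ = −tan(-36.9°) tan(-1.191°) = -0.0156, H₀ = 1.5864 rad.
Bracket: H₀ sin φ sin δ + cos φ cos δ sin H₀ = 1.5864×-0.60042×-0.02079 + 0.79968×0.99978×0.99988 = 0.019803 + 0.799408 = 0.819211.
Q̄ = (S₀/π) × [bracket] = (589/π) × 0.819211 = 153.6 W/m².

Q̄ ≈ 154 W/m²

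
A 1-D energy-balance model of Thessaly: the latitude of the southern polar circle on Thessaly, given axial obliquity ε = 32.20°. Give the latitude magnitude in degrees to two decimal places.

The polar circle is the lowest latitude that experiences at least one full rotation of continuous darkness at the northern-summer solstice; it lies at |ϕ| = 90° − ε = 90° − 32.20° = 57.80°.

57.80°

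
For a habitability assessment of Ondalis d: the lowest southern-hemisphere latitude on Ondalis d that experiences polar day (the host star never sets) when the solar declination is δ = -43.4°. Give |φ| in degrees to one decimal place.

Polar day requires cos H₀ = −tan φ tan δ ≤ −1, i.e. tan φ tan δ ≥ 1.
The boundary is |tan φ| · |tan δ| = 1, so |φ| = 90° − |δ| = 90° − 43.4° = 46.6° in the southern hemisphere.

|φ| = 46.6°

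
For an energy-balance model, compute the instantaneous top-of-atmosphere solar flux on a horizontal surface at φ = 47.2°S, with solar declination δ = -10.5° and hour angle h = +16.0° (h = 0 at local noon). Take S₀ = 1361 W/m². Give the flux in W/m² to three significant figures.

1.06e+03 W/m²

cos θ_z = sin φ sin δ + cos φ cos δ cos h = 0.133712 + 0.642184 = 0.775896.
Flux = S₀ · cos θ_z = 1361 × 0.775896 = 1056 W/m².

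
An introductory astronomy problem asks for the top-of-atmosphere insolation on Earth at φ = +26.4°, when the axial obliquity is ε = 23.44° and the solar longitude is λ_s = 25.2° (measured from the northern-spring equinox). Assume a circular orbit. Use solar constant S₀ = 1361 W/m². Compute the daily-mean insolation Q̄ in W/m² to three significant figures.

Solar declination: sin δ = sin ε · sin λ_s = sin 23.44° × sin 25.2° = 0.16937, so δ = +9.751°.
cos H₀ = −tan(+26.4°) tan(+9.751°) = -0.0853, H₀ = 1.6562 rad.
Bracket: H₀ sin φ sin δ + cos φ cos δ sin H₀ = 1.6562×0.44464×0.16937 + 0.89571×0.98555×0.99635 = 0.124726 + 0.879545 = 1.004271.
Q̄ = (S₀/π) × [bracket] = (1361/π) × 1.004271 = 435.1 W/m².

Q̄ ≈ 435 W/m²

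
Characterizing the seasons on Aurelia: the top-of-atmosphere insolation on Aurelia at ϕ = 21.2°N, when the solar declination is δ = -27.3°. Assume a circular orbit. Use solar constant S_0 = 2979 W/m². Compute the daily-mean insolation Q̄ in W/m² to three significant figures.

cos h₀ = −tan(+21.2°) tan(-27.300°) = 0.2002, h₀ = 1.3692 rad.
Bracket: h₀ sin ϕ sin δ + cos ϕ cos δ sin h₀ = 1.3692×0.36162×-0.45865 + 0.93232×0.88862×0.97976 = -0.227091 + 0.811710 = 0.584619.
Q̄ = (S_0/π) × [bracket] = (2979/π) × 0.584619 = 554.4 W/m².

Q̄ ≈ 554 W/m²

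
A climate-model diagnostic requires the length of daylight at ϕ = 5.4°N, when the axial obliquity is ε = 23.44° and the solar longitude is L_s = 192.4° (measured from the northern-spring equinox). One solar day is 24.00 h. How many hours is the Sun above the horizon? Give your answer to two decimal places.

11.94 h

Solar declination: sin δ = sin ε · sin L_s = sin 23.44° × sin 192.4° = -0.08542, so δ = -4.900°.
cos h₀ = −tan ϕ · tan δ = −tan(+5.4°) × tan(-4.900°) = 0.0081, so h₀ = 1.5627 rad = 89.54°.
Daylight = 2h₀/(2π) × 24.00 h = (1.5627/π) × 24.00 = 11.94 h.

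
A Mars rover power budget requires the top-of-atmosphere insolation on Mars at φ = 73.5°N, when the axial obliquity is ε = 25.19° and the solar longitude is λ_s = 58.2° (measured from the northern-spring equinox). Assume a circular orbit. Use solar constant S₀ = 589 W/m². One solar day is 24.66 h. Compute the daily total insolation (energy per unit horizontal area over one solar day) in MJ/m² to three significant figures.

18.1 MJ/m²

Solar declination: sin δ = sin ε · sin λ_s = sin 25.19° × sin 58.2° = 0.36173, so δ = +21.207°.
cos H₀ = −tan(+73.5°) tan(+21.207°) = -1.3099 ≤ −1 ⇒ polar day, H₀ = π.
Bracket: H₀ sin φ sin δ + cos φ cos δ sin H₀ = 3.1416×0.95882×0.36173 + 0.28402×0.93228×0.00000 = 1.089614 + 0.000000 = 1.089614.
Q̄ = (S₀/π) × [bracket] = (589/π) × 1.089614 = 204.29 W/m².
Daily total = Q̄ × 24.66 h × 3600 s/h = 204.29 × 24.66 × 3600 / 10⁶ = 18.14 MJ/m².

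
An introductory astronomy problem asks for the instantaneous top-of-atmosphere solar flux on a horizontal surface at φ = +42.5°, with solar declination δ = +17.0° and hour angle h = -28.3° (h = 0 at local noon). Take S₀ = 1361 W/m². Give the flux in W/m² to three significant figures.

1.11e+03 W/m²

cos θ_z = sin φ sin δ + cos φ cos δ cos h = 0.197523 + 0.620791 = 0.818314.
Flux = S₀ · cos θ_z = 1361 × 0.818314 = 1114 W/m².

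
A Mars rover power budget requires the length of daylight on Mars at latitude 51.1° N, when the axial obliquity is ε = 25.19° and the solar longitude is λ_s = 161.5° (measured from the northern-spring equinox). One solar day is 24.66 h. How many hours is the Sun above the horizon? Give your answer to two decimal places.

13.66 h

Solar declination: sin δ = sin ε · sin λ_s = sin 25.19° × sin 161.5° = 0.13505, so δ = +7.762°.
cos H₀ = −tan φ · tan δ = −tan(+51.1°) × tan(+7.762°) = -0.1689, so H₀ = 1.7405 rad = 99.72°.
Daylight = 2H₀/(2π) × 24.66 h = (1.7405/π) × 24.66 = 13.66 h.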